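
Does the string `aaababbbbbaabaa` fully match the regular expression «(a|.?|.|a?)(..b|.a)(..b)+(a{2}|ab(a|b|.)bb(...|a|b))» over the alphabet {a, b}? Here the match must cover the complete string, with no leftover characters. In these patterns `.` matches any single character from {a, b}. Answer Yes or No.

Yes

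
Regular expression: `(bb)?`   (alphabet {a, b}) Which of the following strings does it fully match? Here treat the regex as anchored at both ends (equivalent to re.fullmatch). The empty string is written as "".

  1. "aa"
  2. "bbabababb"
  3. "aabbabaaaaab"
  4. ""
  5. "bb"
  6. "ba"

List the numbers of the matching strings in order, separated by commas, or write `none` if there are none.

1 → no match
2 → no match
3 → no match
4 → match
5 → match
6 → no match

4, 5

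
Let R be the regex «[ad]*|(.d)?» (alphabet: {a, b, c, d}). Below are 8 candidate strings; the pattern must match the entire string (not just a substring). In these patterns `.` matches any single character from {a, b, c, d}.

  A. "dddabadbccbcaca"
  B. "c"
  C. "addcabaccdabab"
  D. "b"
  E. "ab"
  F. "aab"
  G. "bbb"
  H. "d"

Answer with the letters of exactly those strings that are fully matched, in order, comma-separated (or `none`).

H

A → no match
B → no match
C → no match
D → no match
E → no match
F → no match
G → no match
H → match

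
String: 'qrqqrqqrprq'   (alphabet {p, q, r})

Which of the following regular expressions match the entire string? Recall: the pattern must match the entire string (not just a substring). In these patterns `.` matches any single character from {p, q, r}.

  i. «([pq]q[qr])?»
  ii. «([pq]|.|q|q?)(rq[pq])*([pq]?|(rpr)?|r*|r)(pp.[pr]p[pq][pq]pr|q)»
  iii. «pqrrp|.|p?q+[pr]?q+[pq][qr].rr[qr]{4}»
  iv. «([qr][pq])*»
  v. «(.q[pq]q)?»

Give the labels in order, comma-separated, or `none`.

i → no match
ii → match
iii → no match
iv → no match
v → no match

ii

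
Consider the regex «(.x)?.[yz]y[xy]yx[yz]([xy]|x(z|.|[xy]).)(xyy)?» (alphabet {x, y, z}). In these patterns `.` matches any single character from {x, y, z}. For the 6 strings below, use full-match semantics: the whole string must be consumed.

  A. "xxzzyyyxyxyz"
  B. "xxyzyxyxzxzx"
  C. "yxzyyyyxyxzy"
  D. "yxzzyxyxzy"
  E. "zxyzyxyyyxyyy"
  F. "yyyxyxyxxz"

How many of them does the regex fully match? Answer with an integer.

5

A. "xxzzyyyxyxyz" → match
B. "xxyzyxyxzxzx" → match
C. "yxzyyyyxyxzy" → match
D. "yxzzyxyxzy" → match
E → no match
F. "yyyxyxyxxz" → match
Total matched: 5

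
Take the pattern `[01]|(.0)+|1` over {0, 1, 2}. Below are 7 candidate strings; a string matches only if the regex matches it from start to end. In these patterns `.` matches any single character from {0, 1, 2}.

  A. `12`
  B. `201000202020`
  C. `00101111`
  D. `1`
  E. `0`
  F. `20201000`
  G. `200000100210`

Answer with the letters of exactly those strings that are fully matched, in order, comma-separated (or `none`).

B, D, E, F

A → no match
B → match
C → no match
D → match
E → match
F → match
G → no match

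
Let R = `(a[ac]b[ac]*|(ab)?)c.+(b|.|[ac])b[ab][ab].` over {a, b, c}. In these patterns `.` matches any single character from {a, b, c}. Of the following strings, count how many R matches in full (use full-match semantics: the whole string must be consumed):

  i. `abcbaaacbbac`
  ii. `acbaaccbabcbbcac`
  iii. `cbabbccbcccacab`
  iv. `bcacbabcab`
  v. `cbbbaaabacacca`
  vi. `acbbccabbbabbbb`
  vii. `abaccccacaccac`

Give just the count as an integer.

1

i → match
ii → no match
iii → no match
iv → no match
v → no match
vi → no match
vii → no match
Total matched: 1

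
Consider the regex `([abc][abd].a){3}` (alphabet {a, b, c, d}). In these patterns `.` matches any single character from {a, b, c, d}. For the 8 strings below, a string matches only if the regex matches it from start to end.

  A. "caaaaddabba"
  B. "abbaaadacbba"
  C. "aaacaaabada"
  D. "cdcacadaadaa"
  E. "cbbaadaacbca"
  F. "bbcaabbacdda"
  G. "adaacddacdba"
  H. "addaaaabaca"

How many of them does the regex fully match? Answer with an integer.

5

A → no match
B → match
C → no match
D → match
E → match
F → match
G → match
H → no match
Total matched: 5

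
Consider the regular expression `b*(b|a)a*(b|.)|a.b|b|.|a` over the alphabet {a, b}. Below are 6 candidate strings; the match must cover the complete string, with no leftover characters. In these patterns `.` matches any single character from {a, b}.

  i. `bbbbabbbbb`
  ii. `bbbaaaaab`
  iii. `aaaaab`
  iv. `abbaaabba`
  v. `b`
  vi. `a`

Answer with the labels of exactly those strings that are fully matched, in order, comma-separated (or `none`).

i. `bbbbabbbbb` → no match
ii. `bbbaaaaab` → match
iii. `aaaaab` → match
iv. `abbaaabba` → no match
v. `b` → match
vi. `a` → match

ii, iii, v, vi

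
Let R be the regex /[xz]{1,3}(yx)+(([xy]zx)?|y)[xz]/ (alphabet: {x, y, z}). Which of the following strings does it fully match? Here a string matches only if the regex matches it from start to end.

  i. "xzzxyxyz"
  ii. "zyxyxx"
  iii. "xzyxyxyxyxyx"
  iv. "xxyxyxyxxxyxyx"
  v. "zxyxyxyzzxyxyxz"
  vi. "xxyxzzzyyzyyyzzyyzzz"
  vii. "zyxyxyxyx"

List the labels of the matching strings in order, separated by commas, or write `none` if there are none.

i → no match
ii → match
iii → match
iv → no match
v → no match
vi → no match
vii → match

ii, iii, vii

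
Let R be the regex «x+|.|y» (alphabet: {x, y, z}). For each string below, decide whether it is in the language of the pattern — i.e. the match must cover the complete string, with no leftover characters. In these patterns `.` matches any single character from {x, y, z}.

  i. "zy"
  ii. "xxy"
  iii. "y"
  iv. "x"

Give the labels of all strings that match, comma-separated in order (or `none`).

iii, iv

i → no match
ii → no match
iii → match
iv → match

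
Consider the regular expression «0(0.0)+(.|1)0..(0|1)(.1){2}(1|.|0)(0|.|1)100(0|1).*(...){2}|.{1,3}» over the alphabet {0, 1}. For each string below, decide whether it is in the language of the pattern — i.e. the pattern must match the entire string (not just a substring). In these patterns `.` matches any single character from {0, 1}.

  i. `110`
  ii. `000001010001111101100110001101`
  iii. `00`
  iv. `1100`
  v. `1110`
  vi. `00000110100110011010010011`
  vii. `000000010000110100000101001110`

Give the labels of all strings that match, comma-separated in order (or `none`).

i, ii, iii

i → match
ii → match
iii → match
iv → no match
v → no match
vi → no match
vii → no match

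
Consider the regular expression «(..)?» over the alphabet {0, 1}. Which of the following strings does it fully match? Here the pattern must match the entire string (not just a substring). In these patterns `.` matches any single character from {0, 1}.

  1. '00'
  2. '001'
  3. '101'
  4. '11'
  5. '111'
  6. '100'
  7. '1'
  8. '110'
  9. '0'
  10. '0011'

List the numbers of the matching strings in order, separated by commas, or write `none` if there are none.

1 → match
2 → no match
3 → no match
4 → match
5 → no match
6 → no match
7 → no match
8 → no match
9 → no match
10 → no match

1, 4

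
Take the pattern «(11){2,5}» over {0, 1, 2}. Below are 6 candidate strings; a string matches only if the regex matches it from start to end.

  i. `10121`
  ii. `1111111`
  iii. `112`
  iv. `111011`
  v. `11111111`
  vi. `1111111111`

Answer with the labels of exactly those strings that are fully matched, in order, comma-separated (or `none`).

v, vi

i → no match — must start with `11`
ii → no match
iii → no match — must end with `11`
iv → no match
v → match
vi → match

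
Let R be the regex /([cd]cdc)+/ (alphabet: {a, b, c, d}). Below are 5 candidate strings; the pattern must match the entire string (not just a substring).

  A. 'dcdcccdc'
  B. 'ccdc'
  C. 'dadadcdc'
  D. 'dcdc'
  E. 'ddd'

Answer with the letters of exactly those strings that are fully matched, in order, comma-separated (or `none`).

A, B, D

A → match
B → match
C → no match
D → match
E → no match — must end with 'cdc'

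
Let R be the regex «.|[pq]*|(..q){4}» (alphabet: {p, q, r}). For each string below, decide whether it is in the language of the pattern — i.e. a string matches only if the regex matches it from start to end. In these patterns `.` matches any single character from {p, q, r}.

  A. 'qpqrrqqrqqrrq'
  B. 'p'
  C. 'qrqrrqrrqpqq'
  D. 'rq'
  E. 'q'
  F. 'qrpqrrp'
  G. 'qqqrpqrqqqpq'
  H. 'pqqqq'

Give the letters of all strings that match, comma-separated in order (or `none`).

A → no match
B → match
C → match
D → no match
E → match
F → no match
G → match
H → match

B, C, E, G, H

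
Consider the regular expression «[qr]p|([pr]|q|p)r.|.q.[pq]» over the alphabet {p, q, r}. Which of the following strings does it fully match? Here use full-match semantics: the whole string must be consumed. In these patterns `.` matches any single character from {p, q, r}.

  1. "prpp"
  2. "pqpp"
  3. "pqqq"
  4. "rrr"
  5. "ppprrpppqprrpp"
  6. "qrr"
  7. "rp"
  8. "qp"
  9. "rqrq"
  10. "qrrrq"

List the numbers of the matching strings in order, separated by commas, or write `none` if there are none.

1 → no match
2 → match
3 → match
4 → match
5 → no match
6 → match
7 → match
8 → match
9 → match
10 → no match

2, 3, 4, 6, 7, 8, 9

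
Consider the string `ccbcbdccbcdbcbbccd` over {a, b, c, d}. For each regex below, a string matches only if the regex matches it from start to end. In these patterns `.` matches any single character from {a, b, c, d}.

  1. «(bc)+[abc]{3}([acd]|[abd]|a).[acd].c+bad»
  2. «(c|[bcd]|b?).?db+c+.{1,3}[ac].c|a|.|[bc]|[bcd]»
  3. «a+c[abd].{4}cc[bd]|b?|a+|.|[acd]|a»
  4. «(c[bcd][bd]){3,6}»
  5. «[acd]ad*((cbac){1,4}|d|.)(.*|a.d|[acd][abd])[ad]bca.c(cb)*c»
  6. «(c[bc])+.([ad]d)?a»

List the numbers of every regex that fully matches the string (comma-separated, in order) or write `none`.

1 → no match — must start with `bc`
2 → no match
3 → no match
4 → match
5 → no match — must end with `c`
6 → no match — must end with `a`

4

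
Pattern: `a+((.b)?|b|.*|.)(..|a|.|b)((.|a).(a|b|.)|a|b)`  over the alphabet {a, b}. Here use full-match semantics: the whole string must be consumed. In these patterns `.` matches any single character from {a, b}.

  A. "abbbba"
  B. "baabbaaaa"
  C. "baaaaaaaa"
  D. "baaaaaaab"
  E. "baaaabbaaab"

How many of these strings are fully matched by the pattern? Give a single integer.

1

A. "abbbba" → match
B. "baabbaaaa" → no match — must start with "a"
C. "baaaaaaaa" → no match — must start with "a"
D. "baaaaaaab" → no match — must start with "a"
E. "baaaabbaaab" → no match — must start with "a"
Total matched: 1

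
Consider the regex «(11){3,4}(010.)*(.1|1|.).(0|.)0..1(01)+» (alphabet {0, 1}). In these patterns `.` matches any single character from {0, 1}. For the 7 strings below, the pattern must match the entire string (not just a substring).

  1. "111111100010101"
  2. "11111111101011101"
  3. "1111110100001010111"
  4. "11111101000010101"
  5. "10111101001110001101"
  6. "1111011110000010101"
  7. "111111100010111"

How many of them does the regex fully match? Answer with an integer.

1 → match
2 → match
3 → no match — must end with "01"
4 → match
5 → no match — must start with "11"
6 → no match
7 → no match — must end with "01"
Total matched: 3

3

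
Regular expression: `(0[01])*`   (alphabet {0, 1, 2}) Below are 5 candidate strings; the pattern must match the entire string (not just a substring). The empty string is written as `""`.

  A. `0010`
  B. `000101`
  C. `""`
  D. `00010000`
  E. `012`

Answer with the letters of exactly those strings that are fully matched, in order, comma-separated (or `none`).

A. `0010` → no match
B. `000101` → match
C. `""` → match
D. `00010000` → match
E. `012` → no match

B, C, D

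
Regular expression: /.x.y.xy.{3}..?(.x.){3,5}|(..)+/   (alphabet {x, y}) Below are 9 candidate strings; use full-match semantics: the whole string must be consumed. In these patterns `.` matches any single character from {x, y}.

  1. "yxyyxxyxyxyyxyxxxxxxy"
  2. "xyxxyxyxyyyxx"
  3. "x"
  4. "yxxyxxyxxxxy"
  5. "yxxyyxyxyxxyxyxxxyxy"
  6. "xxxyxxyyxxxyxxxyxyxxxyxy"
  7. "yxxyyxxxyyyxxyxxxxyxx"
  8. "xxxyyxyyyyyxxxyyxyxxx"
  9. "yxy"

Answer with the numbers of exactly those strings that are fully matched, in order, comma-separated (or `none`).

4, 5, 6, 8

1 → no match
2 → no match
3 → no match
4 → match
5 → match
6 → match
7 → no match
8 → match
9 → no match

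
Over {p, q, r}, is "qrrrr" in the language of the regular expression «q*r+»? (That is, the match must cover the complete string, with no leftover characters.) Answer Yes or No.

Yes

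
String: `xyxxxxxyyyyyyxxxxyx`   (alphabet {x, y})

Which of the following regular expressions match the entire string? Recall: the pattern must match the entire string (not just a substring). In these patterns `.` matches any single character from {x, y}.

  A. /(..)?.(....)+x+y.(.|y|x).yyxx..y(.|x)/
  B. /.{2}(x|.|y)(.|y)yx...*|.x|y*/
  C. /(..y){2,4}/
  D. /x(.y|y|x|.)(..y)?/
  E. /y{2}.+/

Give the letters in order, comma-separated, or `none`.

A → match
B → no match
C → no match — must end with `y`
D → no match
E → no match — must start with `y`

A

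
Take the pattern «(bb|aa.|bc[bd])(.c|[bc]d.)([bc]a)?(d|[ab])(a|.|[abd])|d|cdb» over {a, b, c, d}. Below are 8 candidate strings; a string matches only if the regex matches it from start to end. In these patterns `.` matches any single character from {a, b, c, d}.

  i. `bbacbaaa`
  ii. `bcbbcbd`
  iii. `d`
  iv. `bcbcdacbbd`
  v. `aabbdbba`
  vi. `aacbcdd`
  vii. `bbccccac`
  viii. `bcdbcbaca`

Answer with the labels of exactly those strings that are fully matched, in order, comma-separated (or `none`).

i → match
ii → match
iii → match
iv → no match
v → match
vi → match
vii → no match
viii → no match

i, ii, iii, v, vi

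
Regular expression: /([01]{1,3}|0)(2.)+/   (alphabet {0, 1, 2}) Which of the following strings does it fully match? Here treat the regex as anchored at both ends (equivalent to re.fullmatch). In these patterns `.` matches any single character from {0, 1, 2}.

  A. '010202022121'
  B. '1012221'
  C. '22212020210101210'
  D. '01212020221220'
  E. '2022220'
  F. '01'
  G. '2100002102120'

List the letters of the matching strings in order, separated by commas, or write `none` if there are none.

A → no match
B → match
C → no match
D → no match
E → no match
F → no match
G → no match

B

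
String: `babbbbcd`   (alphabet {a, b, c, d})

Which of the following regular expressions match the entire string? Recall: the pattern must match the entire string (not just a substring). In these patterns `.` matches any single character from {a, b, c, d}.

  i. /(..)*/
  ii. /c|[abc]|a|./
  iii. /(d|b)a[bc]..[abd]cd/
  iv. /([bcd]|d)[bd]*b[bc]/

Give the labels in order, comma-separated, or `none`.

i, iii

i → match
ii → no match
iii → match
iv → no match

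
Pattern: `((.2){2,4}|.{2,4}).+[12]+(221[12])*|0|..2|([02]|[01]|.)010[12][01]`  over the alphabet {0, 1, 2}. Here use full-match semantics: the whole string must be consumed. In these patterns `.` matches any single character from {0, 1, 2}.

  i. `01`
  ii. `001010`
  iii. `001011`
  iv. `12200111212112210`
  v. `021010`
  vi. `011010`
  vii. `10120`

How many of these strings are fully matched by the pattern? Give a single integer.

2

i → no match
ii → match
iii → match
iv → no match
v → no match
vi → no match
vii → no match
Total matched: 2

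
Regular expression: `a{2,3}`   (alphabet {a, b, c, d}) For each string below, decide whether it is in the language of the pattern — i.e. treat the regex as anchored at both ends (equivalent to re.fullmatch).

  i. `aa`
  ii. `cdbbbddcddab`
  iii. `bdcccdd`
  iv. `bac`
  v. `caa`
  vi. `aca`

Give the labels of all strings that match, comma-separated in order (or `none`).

i

i → match
ii → no match — must start with `a`
iii → no match — must start with `a`
iv → no match — must start with `a`
v → no match — must start with `a`
vi → no match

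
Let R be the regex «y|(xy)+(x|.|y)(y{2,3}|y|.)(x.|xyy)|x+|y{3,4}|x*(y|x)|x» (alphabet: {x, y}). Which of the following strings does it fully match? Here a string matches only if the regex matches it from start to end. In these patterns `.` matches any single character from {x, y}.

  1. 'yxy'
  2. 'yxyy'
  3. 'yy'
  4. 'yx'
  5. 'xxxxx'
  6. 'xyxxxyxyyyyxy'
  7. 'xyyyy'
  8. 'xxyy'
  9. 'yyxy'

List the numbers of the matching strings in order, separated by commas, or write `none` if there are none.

1 → no match
2 → no match
3 → no match
4 → no match
5 → match
6 → no match
7 → no match
8 → no match
9 → no match

5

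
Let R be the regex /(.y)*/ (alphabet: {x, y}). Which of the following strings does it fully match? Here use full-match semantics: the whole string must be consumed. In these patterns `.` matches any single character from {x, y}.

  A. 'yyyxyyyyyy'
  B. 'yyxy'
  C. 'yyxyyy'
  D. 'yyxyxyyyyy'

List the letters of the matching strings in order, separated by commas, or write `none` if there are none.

B, C, D

A. 'yyyxyyyyyy' → no match
B. 'yyxy' → match
C. 'yyxyyy' → match
D. 'yyxyxyyyyy' → match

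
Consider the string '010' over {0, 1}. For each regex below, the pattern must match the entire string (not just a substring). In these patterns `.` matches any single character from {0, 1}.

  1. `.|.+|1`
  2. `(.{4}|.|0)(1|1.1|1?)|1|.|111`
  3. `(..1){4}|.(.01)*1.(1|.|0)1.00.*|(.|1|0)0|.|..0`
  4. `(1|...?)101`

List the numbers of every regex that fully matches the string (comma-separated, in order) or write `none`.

1 → match
2 → no match
3 → match
4 → no match — must end with '101'

1, 3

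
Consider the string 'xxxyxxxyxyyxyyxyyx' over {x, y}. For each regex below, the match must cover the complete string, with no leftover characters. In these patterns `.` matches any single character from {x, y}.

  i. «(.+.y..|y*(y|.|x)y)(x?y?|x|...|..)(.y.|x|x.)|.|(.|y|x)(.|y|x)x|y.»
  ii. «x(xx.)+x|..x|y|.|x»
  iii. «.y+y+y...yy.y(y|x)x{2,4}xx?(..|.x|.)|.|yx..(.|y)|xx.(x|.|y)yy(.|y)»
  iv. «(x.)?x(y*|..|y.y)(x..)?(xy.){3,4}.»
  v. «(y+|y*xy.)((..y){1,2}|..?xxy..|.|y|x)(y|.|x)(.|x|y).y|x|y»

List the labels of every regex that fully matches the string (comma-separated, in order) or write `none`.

i, iv

i → match
ii → no match
iii → no match
iv → match
v → no match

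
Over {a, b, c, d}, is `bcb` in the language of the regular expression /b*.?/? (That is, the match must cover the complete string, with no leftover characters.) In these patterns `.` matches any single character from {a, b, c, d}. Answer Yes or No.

No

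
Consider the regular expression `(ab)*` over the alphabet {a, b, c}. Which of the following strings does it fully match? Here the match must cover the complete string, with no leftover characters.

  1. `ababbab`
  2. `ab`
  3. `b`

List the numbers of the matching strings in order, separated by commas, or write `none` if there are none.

2

1 → no match
2 → match
3 → no match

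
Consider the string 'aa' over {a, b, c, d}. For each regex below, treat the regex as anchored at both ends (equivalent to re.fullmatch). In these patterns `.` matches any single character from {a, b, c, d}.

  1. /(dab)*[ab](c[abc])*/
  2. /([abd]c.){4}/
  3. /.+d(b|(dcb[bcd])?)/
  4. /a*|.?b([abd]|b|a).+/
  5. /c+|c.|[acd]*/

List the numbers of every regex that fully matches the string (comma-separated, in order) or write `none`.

4, 5

1 → no match
2 → no match
3 → no match
4 → match
5 → match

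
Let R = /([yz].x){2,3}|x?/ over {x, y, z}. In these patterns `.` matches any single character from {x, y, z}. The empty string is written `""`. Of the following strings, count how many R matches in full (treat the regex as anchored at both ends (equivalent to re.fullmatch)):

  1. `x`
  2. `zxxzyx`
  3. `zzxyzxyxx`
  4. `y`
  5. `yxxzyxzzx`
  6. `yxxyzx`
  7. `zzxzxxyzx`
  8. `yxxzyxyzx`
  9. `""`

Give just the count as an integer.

1 → match
2 → match
3 → match
4 → no match
5 → match
6 → match
7 → match
8 → match
9 → match
Total matched: 8

8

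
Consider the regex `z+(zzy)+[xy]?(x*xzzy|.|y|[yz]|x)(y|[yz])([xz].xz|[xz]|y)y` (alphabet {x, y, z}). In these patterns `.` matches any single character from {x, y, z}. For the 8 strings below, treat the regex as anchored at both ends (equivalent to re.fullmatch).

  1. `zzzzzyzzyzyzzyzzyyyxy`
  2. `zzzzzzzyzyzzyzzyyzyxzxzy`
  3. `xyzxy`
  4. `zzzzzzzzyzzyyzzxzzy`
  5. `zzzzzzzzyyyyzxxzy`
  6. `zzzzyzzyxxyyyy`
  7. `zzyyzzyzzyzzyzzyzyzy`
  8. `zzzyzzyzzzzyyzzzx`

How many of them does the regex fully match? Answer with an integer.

1

1 → no match
2 → no match
3 → no match — must start with `z`
4 → no match
5 → match
6 → no match
7 → no match
8 → no match — must end with `y`
Total matched: 1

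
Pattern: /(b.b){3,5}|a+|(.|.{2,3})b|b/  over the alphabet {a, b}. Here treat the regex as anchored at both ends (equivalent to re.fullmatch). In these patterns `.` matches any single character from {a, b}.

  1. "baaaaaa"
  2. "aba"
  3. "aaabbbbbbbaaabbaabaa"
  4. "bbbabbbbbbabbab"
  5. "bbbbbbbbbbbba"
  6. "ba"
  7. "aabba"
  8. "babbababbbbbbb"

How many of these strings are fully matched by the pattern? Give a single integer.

1 → no match
2 → no match
3 → no match
4 → no match
5 → no match
6 → no match
7 → no match
8 → no match
Total matched: 0

0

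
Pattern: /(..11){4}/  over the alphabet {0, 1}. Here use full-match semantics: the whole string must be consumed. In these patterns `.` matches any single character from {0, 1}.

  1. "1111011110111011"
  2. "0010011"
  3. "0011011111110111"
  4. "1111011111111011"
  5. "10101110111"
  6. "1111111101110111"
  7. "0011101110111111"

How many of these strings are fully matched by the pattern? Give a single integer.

1 → match
2 → no match
3 → match
4 → match
5 → no match
6 → match
7 → match
Total matched: 5

5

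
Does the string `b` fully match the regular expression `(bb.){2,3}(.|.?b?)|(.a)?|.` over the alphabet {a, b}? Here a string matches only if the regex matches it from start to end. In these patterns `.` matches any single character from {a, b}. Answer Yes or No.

Yes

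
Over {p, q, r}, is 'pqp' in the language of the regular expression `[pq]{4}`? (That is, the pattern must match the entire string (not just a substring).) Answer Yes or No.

No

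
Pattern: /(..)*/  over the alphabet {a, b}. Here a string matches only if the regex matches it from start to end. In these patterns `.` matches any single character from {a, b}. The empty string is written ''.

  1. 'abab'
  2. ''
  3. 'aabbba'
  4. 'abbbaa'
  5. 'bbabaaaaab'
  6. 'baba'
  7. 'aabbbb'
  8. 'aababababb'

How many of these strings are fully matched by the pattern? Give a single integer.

1. 'abab' → match
2. '' → match
3. 'aabbba' → match
4. 'abbbaa' → match
5. 'bbabaaaaab' → match
6. 'baba' → match
7. 'aabbbb' → match
8. 'aababababb' → match
Total matched: 8

8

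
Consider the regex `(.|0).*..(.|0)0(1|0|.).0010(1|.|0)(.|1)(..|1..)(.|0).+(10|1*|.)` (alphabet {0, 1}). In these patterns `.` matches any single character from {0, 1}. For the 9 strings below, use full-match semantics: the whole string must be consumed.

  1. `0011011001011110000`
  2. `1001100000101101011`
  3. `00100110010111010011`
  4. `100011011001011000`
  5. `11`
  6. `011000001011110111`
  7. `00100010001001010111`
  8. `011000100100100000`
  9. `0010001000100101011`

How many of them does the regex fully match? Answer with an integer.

6

1 → match
2 → match
3 → match
4 → no match
5 → no match
6 → no match
7 → match
8 → match
9 → match
Total matched: 6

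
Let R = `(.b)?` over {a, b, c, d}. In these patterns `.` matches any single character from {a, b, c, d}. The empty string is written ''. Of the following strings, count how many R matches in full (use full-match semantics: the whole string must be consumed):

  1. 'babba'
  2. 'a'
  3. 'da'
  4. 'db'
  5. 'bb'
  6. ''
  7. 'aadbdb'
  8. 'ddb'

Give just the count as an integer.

3

1 → no match
2 → no match
3 → no match
4 → match
5 → match
6 → match
7 → no match
8 → no match
Total matched: 3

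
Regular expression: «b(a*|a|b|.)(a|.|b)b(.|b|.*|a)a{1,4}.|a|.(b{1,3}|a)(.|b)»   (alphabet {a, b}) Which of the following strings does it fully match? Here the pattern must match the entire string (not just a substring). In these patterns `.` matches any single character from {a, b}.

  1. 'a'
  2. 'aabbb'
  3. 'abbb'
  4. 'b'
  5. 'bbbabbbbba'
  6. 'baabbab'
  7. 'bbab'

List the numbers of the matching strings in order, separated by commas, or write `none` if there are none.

1. 'a' → match
2. 'aabbb' → no match
3. 'abbb' → match
4. 'b' → no match
5. 'bbbabbbbba' → no match
6. 'baabbab' → match
7. 'bbab' → no match

1, 3, 6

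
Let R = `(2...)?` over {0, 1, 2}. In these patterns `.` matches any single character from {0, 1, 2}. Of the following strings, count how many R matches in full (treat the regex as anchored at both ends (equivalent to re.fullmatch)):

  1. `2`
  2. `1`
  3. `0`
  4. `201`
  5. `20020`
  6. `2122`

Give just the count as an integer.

1

1 → no match
2 → no match
3 → no match
4 → no match
5 → no match
6 → match
Total matched: 1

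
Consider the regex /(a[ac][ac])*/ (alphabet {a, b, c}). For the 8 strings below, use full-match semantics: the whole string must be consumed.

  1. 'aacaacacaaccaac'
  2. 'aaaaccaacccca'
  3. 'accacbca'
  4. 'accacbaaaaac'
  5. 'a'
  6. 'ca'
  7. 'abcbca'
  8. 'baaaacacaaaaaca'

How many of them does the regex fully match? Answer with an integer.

1 → match
2 → no match
3 → no match
4 → no match
5 → no match
6 → no match
7 → no match
8 → no match
Total matched: 1

1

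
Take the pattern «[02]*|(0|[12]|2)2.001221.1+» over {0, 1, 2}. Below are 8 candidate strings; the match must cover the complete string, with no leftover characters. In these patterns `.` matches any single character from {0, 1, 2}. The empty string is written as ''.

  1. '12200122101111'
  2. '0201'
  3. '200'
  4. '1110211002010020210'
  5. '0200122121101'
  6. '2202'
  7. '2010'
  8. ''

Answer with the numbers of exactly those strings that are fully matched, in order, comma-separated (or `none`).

1 → match
2 → no match
3 → match
4 → no match
5 → no match
6 → match
7 → no match
8 → match

1, 3, 6, 8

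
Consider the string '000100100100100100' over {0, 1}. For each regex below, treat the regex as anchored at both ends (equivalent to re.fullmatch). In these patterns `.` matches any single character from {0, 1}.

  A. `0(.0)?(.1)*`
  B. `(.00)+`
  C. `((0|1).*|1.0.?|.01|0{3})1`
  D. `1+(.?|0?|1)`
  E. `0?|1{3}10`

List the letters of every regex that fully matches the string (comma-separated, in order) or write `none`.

A → no match
B → match
C → no match — must end with '1'
D → no match — must start with '1'
E → no match

B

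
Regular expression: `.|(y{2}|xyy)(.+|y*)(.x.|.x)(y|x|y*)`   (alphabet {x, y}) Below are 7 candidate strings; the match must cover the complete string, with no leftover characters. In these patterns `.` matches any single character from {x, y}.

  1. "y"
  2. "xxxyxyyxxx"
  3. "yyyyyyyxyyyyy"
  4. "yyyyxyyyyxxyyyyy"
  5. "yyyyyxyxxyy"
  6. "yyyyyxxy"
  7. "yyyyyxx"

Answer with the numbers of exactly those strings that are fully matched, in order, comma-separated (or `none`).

1 → match
2 → no match
3 → match
4 → match
5 → match
6 → match
7 → match

1, 3, 4, 5, 6, 7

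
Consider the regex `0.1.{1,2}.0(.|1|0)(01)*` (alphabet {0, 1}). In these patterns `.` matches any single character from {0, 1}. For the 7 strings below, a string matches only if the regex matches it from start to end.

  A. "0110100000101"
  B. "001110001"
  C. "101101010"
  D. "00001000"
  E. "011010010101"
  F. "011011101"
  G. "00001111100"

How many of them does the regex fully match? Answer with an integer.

2

A → no match
B. "001110001" → match
C. "101101010" → no match — must start with "0"
D. "00001000" → no match
E. "011010010101" → match
F. "011011101" → no match
G. "00001111100" → no match
Total matched: 2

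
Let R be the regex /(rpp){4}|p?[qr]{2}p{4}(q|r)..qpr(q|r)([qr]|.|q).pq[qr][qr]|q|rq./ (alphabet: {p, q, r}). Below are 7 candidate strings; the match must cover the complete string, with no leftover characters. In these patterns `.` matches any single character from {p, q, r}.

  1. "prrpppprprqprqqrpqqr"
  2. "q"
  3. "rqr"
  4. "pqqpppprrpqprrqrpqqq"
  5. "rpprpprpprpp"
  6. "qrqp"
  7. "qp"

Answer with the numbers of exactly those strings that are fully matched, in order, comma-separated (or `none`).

1, 2, 3, 4, 5

1 → match
2 → match
3 → match
4 → match
5 → match
6 → no match
7 → no match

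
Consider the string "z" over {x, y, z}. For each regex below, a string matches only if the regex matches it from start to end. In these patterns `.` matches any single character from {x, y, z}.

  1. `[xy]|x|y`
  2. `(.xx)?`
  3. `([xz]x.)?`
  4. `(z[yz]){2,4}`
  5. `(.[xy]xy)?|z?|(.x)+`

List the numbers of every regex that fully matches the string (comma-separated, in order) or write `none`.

1 → no match
2 → no match
3 → no match
4 → no match
5 → match

5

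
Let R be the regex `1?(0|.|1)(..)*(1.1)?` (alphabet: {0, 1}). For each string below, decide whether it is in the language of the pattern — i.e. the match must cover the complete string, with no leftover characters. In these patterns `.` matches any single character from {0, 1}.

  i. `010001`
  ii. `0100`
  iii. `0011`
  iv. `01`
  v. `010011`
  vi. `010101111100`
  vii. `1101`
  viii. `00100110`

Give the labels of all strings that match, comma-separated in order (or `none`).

vii

i. `010001` → no match
ii. `0100` → no match
iii. `0011` → no match
iv. `01` → no match
v. `010011` → no match
vi. `010101111100` → no match
vii. `1101` → match
viii. `00100110` → no match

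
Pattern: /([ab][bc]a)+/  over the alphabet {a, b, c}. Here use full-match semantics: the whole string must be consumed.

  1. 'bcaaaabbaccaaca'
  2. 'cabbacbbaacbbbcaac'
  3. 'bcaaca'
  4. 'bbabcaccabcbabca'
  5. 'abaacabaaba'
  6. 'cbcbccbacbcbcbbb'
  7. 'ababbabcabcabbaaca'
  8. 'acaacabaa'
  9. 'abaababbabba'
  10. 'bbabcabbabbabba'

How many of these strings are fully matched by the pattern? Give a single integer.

1 → no match
2 → no match — must end with 'a'
3. 'bcaaca' → match
4 → no match
5. 'abaacabaaba' → no match
6 → no match — must end with 'a'
7 → match
8. 'acaacabaa' → no match
9. 'abaababbabba' → match
10 → match
Total matched: 4

4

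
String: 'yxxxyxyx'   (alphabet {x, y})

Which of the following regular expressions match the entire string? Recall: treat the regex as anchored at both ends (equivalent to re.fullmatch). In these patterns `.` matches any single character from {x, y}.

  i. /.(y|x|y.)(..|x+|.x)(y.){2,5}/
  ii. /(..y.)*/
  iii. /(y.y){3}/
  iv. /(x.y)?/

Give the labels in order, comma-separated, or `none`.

i

i → match
ii → no match
iii → no match — must end with 'y'
iv → no match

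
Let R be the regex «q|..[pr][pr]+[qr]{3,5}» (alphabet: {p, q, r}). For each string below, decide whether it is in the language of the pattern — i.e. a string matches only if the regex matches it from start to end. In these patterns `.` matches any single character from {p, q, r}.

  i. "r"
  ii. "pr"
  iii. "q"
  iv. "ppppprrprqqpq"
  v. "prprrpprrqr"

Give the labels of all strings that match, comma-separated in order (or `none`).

iii, v

i. "r" → no match
ii. "pr" → no match
iii. "q" → match
iv → no match
v. "prprrpprrqr" → match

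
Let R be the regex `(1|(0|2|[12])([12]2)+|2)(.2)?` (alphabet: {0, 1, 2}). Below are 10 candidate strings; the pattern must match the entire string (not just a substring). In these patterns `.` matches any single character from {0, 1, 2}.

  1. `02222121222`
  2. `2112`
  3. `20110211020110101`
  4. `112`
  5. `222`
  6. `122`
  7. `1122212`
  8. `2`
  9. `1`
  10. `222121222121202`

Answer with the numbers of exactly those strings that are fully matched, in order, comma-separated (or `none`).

1 → match
2 → no match
3 → no match
4 → match
5 → match
6 → match
7 → match
8 → match
9 → match
10 → match

1, 4, 5, 6, 7, 8, 9, 10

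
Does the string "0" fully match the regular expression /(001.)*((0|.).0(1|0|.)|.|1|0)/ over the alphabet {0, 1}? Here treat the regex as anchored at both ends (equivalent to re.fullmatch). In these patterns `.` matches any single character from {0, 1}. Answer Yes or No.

Yes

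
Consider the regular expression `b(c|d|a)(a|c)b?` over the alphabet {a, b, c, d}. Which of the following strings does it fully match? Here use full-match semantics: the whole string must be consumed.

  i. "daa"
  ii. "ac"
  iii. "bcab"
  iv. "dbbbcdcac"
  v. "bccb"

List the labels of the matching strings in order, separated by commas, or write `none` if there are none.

i → no match — must start with "b"
ii → no match — must start with "b"
iii → match
iv → no match — must start with "b"
v → match

iii, v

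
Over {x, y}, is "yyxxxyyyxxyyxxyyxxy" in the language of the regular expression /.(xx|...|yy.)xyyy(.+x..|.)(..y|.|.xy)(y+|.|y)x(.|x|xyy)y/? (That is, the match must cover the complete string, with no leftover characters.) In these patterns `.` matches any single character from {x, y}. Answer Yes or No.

Yes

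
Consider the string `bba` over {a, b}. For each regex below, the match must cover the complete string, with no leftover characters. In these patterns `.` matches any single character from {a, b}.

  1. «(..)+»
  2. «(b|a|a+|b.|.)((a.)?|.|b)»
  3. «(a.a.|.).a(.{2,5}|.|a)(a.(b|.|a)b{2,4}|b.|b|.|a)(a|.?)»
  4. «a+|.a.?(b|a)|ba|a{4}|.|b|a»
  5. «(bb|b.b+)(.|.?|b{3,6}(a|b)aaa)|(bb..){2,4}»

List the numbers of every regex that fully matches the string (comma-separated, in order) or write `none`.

1 → no match
2 → match
3 → no match
4 → no match
5 → match

2, 5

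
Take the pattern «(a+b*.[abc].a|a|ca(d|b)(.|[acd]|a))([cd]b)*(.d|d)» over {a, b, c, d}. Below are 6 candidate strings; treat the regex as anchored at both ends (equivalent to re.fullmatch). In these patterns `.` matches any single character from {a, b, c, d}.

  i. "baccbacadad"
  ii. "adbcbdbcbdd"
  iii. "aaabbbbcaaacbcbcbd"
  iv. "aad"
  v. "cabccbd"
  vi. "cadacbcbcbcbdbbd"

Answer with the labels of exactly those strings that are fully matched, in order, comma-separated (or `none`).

i. "baccbacadad" → no match
ii. "adbcbdbcbdd" → match
iii → match
iv. "aad" → match
v. "cabccbd" → match
vi → match

ii, iii, iv, v, vi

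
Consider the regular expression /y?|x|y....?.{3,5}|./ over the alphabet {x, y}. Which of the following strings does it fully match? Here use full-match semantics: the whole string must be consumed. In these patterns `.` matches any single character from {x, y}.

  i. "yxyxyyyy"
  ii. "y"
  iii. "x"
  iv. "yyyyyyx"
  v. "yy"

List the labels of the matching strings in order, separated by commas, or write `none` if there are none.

i, ii, iii, iv

i → match
ii → match
iii → match
iv → match
v → no match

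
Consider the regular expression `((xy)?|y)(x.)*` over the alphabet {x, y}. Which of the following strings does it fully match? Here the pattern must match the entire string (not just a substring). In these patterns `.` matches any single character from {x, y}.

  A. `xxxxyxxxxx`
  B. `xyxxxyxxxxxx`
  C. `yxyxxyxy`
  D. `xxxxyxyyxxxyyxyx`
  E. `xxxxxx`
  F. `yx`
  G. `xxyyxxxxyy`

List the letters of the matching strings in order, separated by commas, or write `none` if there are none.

A → no match
B → match
C → no match
D → no match
E → match
F → no match
G → no match

B, E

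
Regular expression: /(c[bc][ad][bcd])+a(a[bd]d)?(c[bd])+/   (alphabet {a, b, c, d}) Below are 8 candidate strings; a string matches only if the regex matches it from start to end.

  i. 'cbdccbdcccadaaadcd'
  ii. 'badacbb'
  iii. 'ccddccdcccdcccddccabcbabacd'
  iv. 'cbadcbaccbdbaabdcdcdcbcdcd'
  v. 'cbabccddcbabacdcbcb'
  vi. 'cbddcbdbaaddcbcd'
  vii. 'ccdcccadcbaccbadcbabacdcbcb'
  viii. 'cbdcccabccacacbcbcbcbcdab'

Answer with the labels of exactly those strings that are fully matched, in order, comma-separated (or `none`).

iii, iv, v, vi, vii

i → no match
ii → no match — must start with 'c'
iii → match
iv → match
v → match
vi → match
vii → match
viii → no match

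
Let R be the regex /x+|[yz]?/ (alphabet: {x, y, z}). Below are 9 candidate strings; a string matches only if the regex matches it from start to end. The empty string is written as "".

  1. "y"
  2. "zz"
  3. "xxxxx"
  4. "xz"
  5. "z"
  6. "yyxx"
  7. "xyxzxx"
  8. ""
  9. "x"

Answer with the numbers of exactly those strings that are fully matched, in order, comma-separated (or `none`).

1 → match
2 → no match
3 → match
4 → no match
5 → match
6 → no match
7 → no match
8 → match
9 → match

1, 3, 5, 8, 9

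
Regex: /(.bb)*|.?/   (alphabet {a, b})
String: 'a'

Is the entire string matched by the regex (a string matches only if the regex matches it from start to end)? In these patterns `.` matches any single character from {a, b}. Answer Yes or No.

Yes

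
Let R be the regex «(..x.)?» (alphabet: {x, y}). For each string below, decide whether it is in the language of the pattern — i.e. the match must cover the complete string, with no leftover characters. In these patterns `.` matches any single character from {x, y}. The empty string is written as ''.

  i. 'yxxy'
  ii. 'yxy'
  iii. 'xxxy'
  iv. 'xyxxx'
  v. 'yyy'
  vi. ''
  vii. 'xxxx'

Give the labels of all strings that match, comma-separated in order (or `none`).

i, iii, vi, vii

i → match
ii → no match
iii → match
iv → no match
v → no match
vi → match
vii → match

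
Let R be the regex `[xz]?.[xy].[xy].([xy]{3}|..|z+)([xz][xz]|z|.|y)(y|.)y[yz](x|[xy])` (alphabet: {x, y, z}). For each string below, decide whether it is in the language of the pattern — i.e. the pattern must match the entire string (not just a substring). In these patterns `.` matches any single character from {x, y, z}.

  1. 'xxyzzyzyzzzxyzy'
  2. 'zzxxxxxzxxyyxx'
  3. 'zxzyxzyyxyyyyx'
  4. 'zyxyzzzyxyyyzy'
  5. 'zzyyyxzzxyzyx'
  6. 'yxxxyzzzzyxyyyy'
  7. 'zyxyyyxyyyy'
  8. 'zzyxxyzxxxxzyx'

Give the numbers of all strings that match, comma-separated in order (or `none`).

1 → no match
2 → no match
3 → no match
4 → no match
5 → no match
6 → no match
7. 'zyxyyyxyyyy' → no match
8 → no match

none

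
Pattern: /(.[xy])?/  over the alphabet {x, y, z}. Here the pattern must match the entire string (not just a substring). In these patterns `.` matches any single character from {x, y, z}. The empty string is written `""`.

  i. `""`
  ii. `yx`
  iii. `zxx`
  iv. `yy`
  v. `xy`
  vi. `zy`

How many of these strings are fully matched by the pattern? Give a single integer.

5

i → match
ii → match
iii → no match
iv → match
v → match
vi → match
Total matched: 5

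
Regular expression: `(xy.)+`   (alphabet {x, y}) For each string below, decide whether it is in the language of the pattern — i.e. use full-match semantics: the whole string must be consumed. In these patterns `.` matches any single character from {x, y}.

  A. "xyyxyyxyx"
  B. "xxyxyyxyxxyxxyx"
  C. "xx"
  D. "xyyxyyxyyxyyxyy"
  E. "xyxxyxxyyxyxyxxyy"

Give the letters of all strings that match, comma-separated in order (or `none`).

A, D

A. "xyyxyyxyx" → match
B → no match — must start with "xy"
C. "xx" → no match — must start with "xy"
D → match
E → no match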